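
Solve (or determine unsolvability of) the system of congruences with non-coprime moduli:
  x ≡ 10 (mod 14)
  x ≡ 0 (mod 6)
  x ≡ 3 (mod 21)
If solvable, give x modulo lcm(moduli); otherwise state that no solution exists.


Moduli 14, 6, 21 are not pairwise coprime, so CRT works modulo lcm(m_i) when all pairwise compatibility conditions hold.
Pairwise compatibility: gcd(m_i, m_j) must divide a_i - a_j for every pair.
Merge one congruence at a time:
  Start: x ≡ 10 (mod 14).
  Combine with x ≡ 0 (mod 6): gcd(14, 6) = 2; 0 - 10 = -10, which IS divisible by 2, so compatible.
    Write x = 10 + 14·t and substitute into x ≡ 0 (mod 6): 14·t ≡ 0 − 10 = -10 (mod 6).
    Divide the congruence (and modulus) by g = 2: 7·t ≡ -5 (mod 3).
    Reduce coefficients mod 3: 1·t ≡ 1 (mod 3).
    So t ≡ 1 (mod 3).
    Then x = 10 + 14·1 = 24, valid modulo lcm(14, 6) = 42: x ≡ 24 (mod 42).
  Combine with x ≡ 3 (mod 21): gcd(42, 21) = 21; 3 - 24 = -21, which IS divisible by 21, so compatible.
    Write x = 24 + 42·t and substitute into x ≡ 3 (mod 21): 42·t ≡ 3 − 24 = -21 (mod 21).
    Divide the congruence (and modulus) by g = 21: 2·t ≡ -1 (mod 1).
    Modulo 1 every t works; take t = 0.
    Then x = 24 + 42·0 = 24, valid modulo lcm(42, 21) = 42: x ≡ 24 (mod 42).
Verify: 24 mod 14 = 10, 24 mod 6 = 0, 24 mod 21 = 3.

x ≡ 24 (mod 42).


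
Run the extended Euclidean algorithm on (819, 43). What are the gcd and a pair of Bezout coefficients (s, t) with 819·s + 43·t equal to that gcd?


Euclidean algorithm on (819, 43) — divide until remainder is 0:
  819 = 19 · 43 + 2
  43 = 21 · 2 + 1
  2 = 2 · 1 + 0
gcd(819, 43) = 1.
Track Bezout coefficients alongside the remainders: start with r₀ = 819 = a·1 + b·0 (s = 1, t = 0) and r₁ = 43 = a·0 + b·1 (s = 0, t = 1); each new remainder r_{k+1} = r_{k-1} − q_k·r_k inherits s_{k+1} = s_{k-1} − q_k·s_k, t_{k+1} = t_{k-1} − q_k·t_k, so r_k = a·s_k + b·t_k at every step:
  q = 19: r = 2, s = 1 − 19·0 = 1, t = 0 − 19·1 = -19  (check: 819·1 + 43·(-19) = 2)
  q = 21: r = 1, s = 0 − 21·1 = -21, t = 1 − 21·(-19) = 400  (check: 819·(-21) + 43·400 = 1)
The row with r = 1 (the gcd) gives the Bezout coefficients s = -21, t = 400.
Result: 819 · (-21) + 43 · (400) = 1.

gcd(819, 43) = 1; s = -21, t = 400 (check: 819·(-21) + 43·400 = 1).


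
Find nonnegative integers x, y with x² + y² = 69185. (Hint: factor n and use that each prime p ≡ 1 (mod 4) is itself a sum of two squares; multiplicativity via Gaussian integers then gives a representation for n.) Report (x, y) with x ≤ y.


Step 1: Factor n = 69185 = 5 · 101 · 137.
Step 2: Check the mod-4 condition on each prime factor: 5 ≡ 1 (mod 4), exponent 1; 101 ≡ 1 (mod 4), exponent 1; 137 ≡ 1 (mod 4), exponent 1.
All primes ≡ 3 (mod 4) appear to even exponent (or don't appear), so by the two-squares theorem n IS expressible as a sum of two squares.
Step 3: Build a representation. Here n = 5 · 101 · 137 is a product of primes ≡ 1 (mod 4). Each prime p ≡ 1 (mod 4) is itself a sum of two squares; find a² by testing p − a² for a perfect square:
  5: 5 − 1² = 4 = 2² ⇒ 5 = 1² + 2².
  101: 101 − 1² = 100 = 10² ⇒ 101 = 1² + 10².
  137: 137 − 1² = 136, 137 − 2² = 133, 137 − 3² = 128, 137 − 4² = 121 = 11² ⇒ 137 = 4² + 11².
  Combine using the Brahmagupta–Fibonacci identity (a² + b²)(c² + d²) = (ac − bd)² + (ad + bc)² = (ac + bd)² + (ad − bc)²:
  5 · 101 = 505: from (1² + 2²)(1² + 10²), take (1·1 − 2·10, 1·10 + 2·1) = (1 − 20, 10 + 2) = (-19, 12); dropping signs (only squares matter) gives (19, 12); check 19² + 12² = 361 + 144 = 505 ✓.
  505 · 137 = 69185: from (19² + 12²)(4² + 11²), take (19·4 − 12·11, 19·11 + 12·4) = (76 − 132, 209 + 48) = (-56, 257); dropping signs (only squares matter) gives (56, 257); check 56² + 257² = 3136 + 66049 = 69185 ✓.
Step 4: Order so x ≤ y and verify: 56² + 257² = 3136 + 66049 = 69185 = n. ✓

n = 69185 = 56² + 257² (one valid representation with x ≤ y).


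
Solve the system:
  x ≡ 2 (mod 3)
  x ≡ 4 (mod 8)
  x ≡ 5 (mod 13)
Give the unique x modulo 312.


Moduli 3, 8, 13 are pairwise coprime; by CRT there is a unique solution modulo M = 3 · 8 · 13 = 312.
Solve pairwise, accumulating the modulus:
  Start with x ≡ 2 (mod 3).
  Combine with x ≡ 4 (mod 8): since gcd(3, 8) = 1, we get a unique residue mod 24.
    Write x = 2 + 3·t and substitute into x ≡ 4 (mod 8): 3·t ≡ 4 − 2 = 2 (mod 8).
    The inverse of 3 mod 8 is 3 (since 3·3 = 9 = 1·8 + 1), so t ≡ 3·2 = 6 ≡ 6 (mod 8).
    Then x = 2 + 3·6 = 20, valid modulo lcm(3, 8) = 24: x ≡ 20 (mod 24).
  Combine with x ≡ 5 (mod 13): since gcd(24, 13) = 1, we get a unique residue mod 312.
    Write x = 20 + 24·t and substitute into x ≡ 5 (mod 13): 24·t ≡ 5 − 20 = -15 (mod 13).
    Reduce coefficients mod 13: 11·t ≡ 11 (mod 13).
    The inverse of 11 mod 13 is 6 (since 11·6 = 66 = 5·13 + 1), so t ≡ 6·11 = 66 ≡ 1 (mod 13).
    Then x = 20 + 24·1 = 44, valid modulo lcm(24, 13) = 312: x ≡ 44 (mod 312).
Verify: 44 mod 3 = 2 ✓, 44 mod 8 = 4 ✓, 44 mod 13 = 5 ✓.

x ≡ 44 (mod 312).


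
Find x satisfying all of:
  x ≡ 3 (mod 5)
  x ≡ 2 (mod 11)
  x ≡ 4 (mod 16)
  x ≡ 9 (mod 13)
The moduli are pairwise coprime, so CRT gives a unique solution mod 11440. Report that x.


Product of moduli M = 5 · 11 · 16 · 13 = 11440.
Merge one congruence at a time:
  Start: x ≡ 3 (mod 5).
  Combine with x ≡ 2 (mod 11); new modulus lcm = 55.
    Write x = 3 + 5·t and substitute into x ≡ 2 (mod 11): 5·t ≡ 2 − 3 = -1 (mod 11).
    Reduce coefficients mod 11: 5·t ≡ 10 (mod 11).
    The inverse of 5 mod 11 is 9 (since 5·9 = 45 = 4·11 + 1), so t ≡ 9·10 = 90 ≡ 2 (mod 11).
    Then x = 3 + 5·2 = 13, valid modulo lcm(5, 11) = 55: x ≡ 13 (mod 55).
  Combine with x ≡ 4 (mod 16); new modulus lcm = 880.
    Write x = 13 + 55·t and substitute into x ≡ 4 (mod 16): 55·t ≡ 4 − 13 = -9 (mod 16).
    Reduce coefficients mod 16: 7·t ≡ 7 (mod 16).
    The inverse of 7 mod 16 is 7 (since 7·7 = 49 = 3·16 + 1), so t ≡ 7·7 = 49 ≡ 1 (mod 16).
    Then x = 13 + 55·1 = 68, valid modulo lcm(55, 16) = 880: x ≡ 68 (mod 880).
  Combine with x ≡ 9 (mod 13); new modulus lcm = 11440.
    Write x = 68 + 880·t and substitute into x ≡ 9 (mod 13): 880·t ≡ 9 − 68 = -59 (mod 13).
    Reduce coefficients mod 13: 9·t ≡ 6 (mod 13).
    The inverse of 9 mod 13 is 3 (since 9·3 = 27 = 2·13 + 1), so t ≡ 3·6 = 18 ≡ 5 (mod 13).
    Then x = 68 + 880·5 = 4468, valid modulo lcm(880, 13) = 11440: x ≡ 4468 (mod 11440).
Verify against each original: 4468 mod 5 = 3, 4468 mod 11 = 2, 4468 mod 16 = 4, 4468 mod 13 = 9.

x ≡ 4468 (mod 11440).


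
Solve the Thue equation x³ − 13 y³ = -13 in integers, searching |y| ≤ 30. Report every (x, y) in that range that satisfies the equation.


The equation is x³ - 13y³ = -13. For fixed y, x³ = 13·y³ − 13, so a solution requires the RHS to be a perfect cube.
Strategy: iterate y from -30 to 30, compute RHS = 13·y³ − 13, and check whether it is a (positive or negative) perfect cube.
Check small values of y:
  y = 0: RHS = -13 is not a perfect cube.
  y = 1: RHS = 0 = (0)³ ⇒ x = 0 works.
  y = -1: RHS = -26 is not a perfect cube.
  y = 2: RHS = 91 is not a perfect cube.
  y = -2: RHS = -117 is not a perfect cube.
  y = 3: RHS = 338 is not a perfect cube.
  y = -3: RHS = -364 is not a perfect cube.
Continuing the search up to |y| = 30 finds no further solutions beyond those listed.
Collected solutions: (0, 1).

Solutions (with |y| ≤ 30): (0, 1).


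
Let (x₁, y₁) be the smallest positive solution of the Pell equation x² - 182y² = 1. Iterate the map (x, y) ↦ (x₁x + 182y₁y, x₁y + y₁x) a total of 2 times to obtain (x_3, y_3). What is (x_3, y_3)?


Step 1: Find the fundamental solution (x₁, y₁) of x² - 182y² = 1.
  Expand √182 as a continued fraction. a₀ = ⌊√182⌋ = 13; iterate m_{k+1} = d_k·a_k − m_k, d_{k+1} = (182 − m_{k+1}²)/d_k, a_{k+1} = ⌊(a₀ + m_{k+1})/d_{k+1}⌋ (starting m₀ = 0, d₀ = 1), with convergents p_k = a_k·p_{k-1} + p_{k-2}, q_k = a_k·q_{k-1} + q_{k-2} (p₋₁ = 1, q₋₁ = 0):
  k = 0: a₀ = 13; p₀/q₀ = 13/1; p₀² − 182·q₀² = 169 − 182 = -13.
  k = 1: m = 13, d = 13, a = ⌊(13 + 13)/13⌋ = 2; p/q = (2·13 + 1)/(2·1 + 0) = 27/2; p² − 182·q² = 729 − 728 = 1.
  The first convergent with p² − 182·q² = 1 gives the fundamental solution (x₁, y₁) = (27, 2).
Step 2: Apply the recurrence (x_{n+1}, y_{n+1}) = (x₁x_n + 182y₁y_n, x₁y_n + y₁x_n) repeatedly.
  From (x_1, y_1) = (27, 2): x_2 = 27·27 + 182·2·2 = 1457; y_2 = 27·2 + 2·27 = 108.
  From (x_2, y_2) = (1457, 108): x_3 = 27·1457 + 182·2·108 = 78651; y_3 = 27·108 + 2·1457 = 5830.
Step 3: Verify x_3² - 182·y_3² = 6185979801 - 6185979800 = 1 (should be 1). ✓

(x_1, y_1) = (27, 2); (x_3, y_3) = (78651, 5830).


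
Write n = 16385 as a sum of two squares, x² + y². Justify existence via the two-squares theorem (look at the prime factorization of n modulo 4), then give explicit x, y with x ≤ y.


Step 1: Factor n = 16385 = 5 · 29 · 113.
Step 2: Check the mod-4 condition on each prime factor: 5 ≡ 1 (mod 4), exponent 1; 29 ≡ 1 (mod 4), exponent 1; 113 ≡ 1 (mod 4), exponent 1.
All primes ≡ 3 (mod 4) appear to even exponent (or don't appear), so by the two-squares theorem n IS expressible as a sum of two squares.
Step 3: Build a representation. Here n = 5 · 29 · 113 is a product of primes ≡ 1 (mod 4). Each prime p ≡ 1 (mod 4) is itself a sum of two squares; find a² by testing p − a² for a perfect square:
  5: 5 − 1² = 4 = 2² ⇒ 5 = 1² + 2².
  29: 29 − 1² = 28, 29 − 2² = 25 = 5² ⇒ 29 = 2² + 5².
  113: 113 − 1² = 112, 113 − 2² = 109, 113 − 3² = 104, 113 − 4² = 97, 113 − 5² = 88, 113 − 6² = 77, 113 − 7² = 64 = 8² ⇒ 113 = 7² + 8².
  Combine using the Brahmagupta–Fibonacci identity (a² + b²)(c² + d²) = (ac − bd)² + (ad + bc)² = (ac + bd)² + (ad − bc)²:
  5 · 29 = 145: from (1² + 2²)(2² + 5²), take (1·2 − 2·5, 1·5 + 2·2) = (2 − 10, 5 + 4) = (-8, 9); dropping signs (only squares matter) gives (8, 9); check 8² + 9² = 64 + 81 = 145 ✓.
  145 · 113 = 16385: from (8² + 9²)(7² + 8²), take (8·7 − 9·8, 8·8 + 9·7) = (56 − 72, 64 + 63) = (-16, 127); dropping signs (only squares matter) gives (16, 127); check 16² + 127² = 256 + 16129 = 16385 ✓.
Step 4: Order so x ≤ y and verify: 16² + 127² = 256 + 16129 = 16385 = n. ✓

n = 16385 = 16² + 127² (one valid representation with x ≤ y).


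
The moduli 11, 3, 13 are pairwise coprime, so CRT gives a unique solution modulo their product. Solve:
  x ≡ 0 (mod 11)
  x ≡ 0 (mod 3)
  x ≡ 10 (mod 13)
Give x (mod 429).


Moduli 11, 3, 13 are pairwise coprime; by CRT there is a unique solution modulo M = 11 · 3 · 13 = 429.
Solve pairwise, accumulating the modulus:
  Start with x ≡ 0 (mod 11).
  Combine with x ≡ 0 (mod 3): since gcd(11, 3) = 1, we get a unique residue mod 33.
    Write x = 0 + 11·t and substitute into x ≡ 0 (mod 3): 11·t ≡ 0 − 0 = 0 (mod 3).
    Reduce coefficients mod 3: 2·t ≡ 0 (mod 3).
    The inverse of 2 mod 3 is 2 (since 2·2 = 4 = 1·3 + 1), so t ≡ 2·0 = 0 ≡ 0 (mod 3).
    Then x = 0 + 11·0 = 0, valid modulo lcm(11, 3) = 33: x ≡ 0 (mod 33).
  Combine with x ≡ 10 (mod 13): since gcd(33, 13) = 1, we get a unique residue mod 429.
    Write x = 0 + 33·t and substitute into x ≡ 10 (mod 13): 33·t ≡ 10 − 0 = 10 (mod 13).
    Reduce coefficients mod 13: 7·t ≡ 10 (mod 13).
    The inverse of 7 mod 13 is 2 (since 7·2 = 14 = 1·13 + 1), so t ≡ 2·10 = 20 ≡ 7 (mod 13).
    Then x = 0 + 33·7 = 231, valid modulo lcm(33, 13) = 429: x ≡ 231 (mod 429).
Verify: 231 mod 11 = 0 ✓, 231 mod 3 = 0 ✓, 231 mod 13 = 10 ✓.

x ≡ 231 (mod 429).


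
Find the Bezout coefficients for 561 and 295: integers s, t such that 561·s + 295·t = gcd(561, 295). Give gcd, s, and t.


Euclidean algorithm on (561, 295) — divide until remainder is 0:
  561 = 1 · 295 + 266
  295 = 1 · 266 + 29
  266 = 9 · 29 + 5
  29 = 5 · 5 + 4
  5 = 1 · 4 + 1
  4 = 4 · 1 + 0
gcd(561, 295) = 1.
Track Bezout coefficients alongside the remainders: start with r₀ = 561 = a·1 + b·0 (s = 1, t = 0) and r₁ = 295 = a·0 + b·1 (s = 0, t = 1); each new remainder r_{k+1} = r_{k-1} − q_k·r_k inherits s_{k+1} = s_{k-1} − q_k·s_k, t_{k+1} = t_{k-1} − q_k·t_k, so r_k = a·s_k + b·t_k at every step:
  q = 1: r = 266, s = 1 − 1·0 = 1, t = 0 − 1·1 = -1  (check: 561·1 + 295·(-1) = 266)
  q = 1: r = 29, s = 0 − 1·1 = -1, t = 1 − 1·(-1) = 2  (check: 561·(-1) + 295·2 = 29)
  q = 9: r = 5, s = 1 − 9·(-1) = 10, t = -1 − 9·2 = -19  (check: 561·10 + 295·(-19) = 5)
  q = 5: r = 4, s = -1 − 5·10 = -51, t = 2 − 5·(-19) = 97  (check: 561·(-51) + 295·97 = 4)
  q = 1: r = 1, s = 10 − 1·(-51) = 61, t = -19 − 1·97 = -116  (check: 561·61 + 295·(-116) = 1)
The row with r = 1 (the gcd) gives the Bezout coefficients s = 61, t = -116.
Result: 561 · (61) + 295 · (-116) = 1.

gcd(561, 295) = 1; s = 61, t = -116 (check: 561·61 + 295·(-116) = 1).


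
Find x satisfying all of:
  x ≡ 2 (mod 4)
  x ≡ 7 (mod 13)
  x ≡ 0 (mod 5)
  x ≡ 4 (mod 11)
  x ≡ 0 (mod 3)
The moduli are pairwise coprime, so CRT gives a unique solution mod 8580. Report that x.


Product of moduli M = 4 · 13 · 5 · 11 · 3 = 8580.
Merge one congruence at a time:
  Start: x ≡ 2 (mod 4).
  Combine with x ≡ 7 (mod 13); new modulus lcm = 52.
    Write x = 2 + 4·t and substitute into x ≡ 7 (mod 13): 4·t ≡ 7 − 2 = 5 (mod 13).
    The inverse of 4 mod 13 is 10 (since 4·10 = 40 = 3·13 + 1), so t ≡ 10·5 = 50 ≡ 11 (mod 13).
    Then x = 2 + 4·11 = 46, valid modulo lcm(4, 13) = 52: x ≡ 46 (mod 52).
  Combine with x ≡ 0 (mod 5); new modulus lcm = 260.
    Write x = 46 + 52·t and substitute into x ≡ 0 (mod 5): 52·t ≡ 0 − 46 = -46 (mod 5).
    Reduce coefficients mod 5: 2·t ≡ 4 (mod 5).
    The inverse of 2 mod 5 is 3 (since 2·3 = 6 = 1·5 + 1), so t ≡ 3·4 = 12 ≡ 2 (mod 5).
    Then x = 46 + 52·2 = 150, valid modulo lcm(52, 5) = 260: x ≡ 150 (mod 260).
  Combine with x ≡ 4 (mod 11); new modulus lcm = 2860.
    Write x = 150 + 260·t and substitute into x ≡ 4 (mod 11): 260·t ≡ 4 − 150 = -146 (mod 11).
    Reduce coefficients mod 11: 7·t ≡ 8 (mod 11).
    The inverse of 7 mod 11 is 8 (since 7·8 = 56 = 5·11 + 1), so t ≡ 8·8 = 64 ≡ 9 (mod 11).
    Then x = 150 + 260·9 = 2490, valid modulo lcm(260, 11) = 2860: x ≡ 2490 (mod 2860).
  Combine with x ≡ 0 (mod 3); new modulus lcm = 8580.
    Write x = 2490 + 2860·t and substitute into x ≡ 0 (mod 3): 2860·t ≡ 0 − 2490 = -2490 (mod 3).
    Reduce coefficients mod 3: 1·t ≡ 0 (mod 3).
    So t ≡ 0 (mod 3).
    Then x = 2490 + 2860·0 = 2490, valid modulo lcm(2860, 3) = 8580: x ≡ 2490 (mod 8580).
Verify against each original: 2490 mod 4 = 2, 2490 mod 13 = 7, 2490 mod 5 = 0, 2490 mod 11 = 4, 2490 mod 3 = 0.

x ≡ 2490 (mod 8580).


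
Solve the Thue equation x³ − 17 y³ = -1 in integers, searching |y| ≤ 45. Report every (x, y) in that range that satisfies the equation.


The equation is x³ - 17y³ = -1. For fixed y, x³ = 17·y³ − 1, so a solution requires the RHS to be a perfect cube.
Strategy: iterate y from -45 to 45, compute RHS = 17·y³ − 1, and check whether it is a (positive or negative) perfect cube.
Check small values of y:
  y = 0: RHS = -1 = (-1)³ ⇒ x = -1 works.
  y = 1: RHS = 16 is not a perfect cube.
  y = -1: RHS = -18 is not a perfect cube.
  y = 2: RHS = 135 is not a perfect cube.
  y = -2: RHS = -137 is not a perfect cube.
  y = 3: RHS = 458 is not a perfect cube.
  y = -3: RHS = -460 is not a perfect cube.
Continuing, at y = -7: RHS = -5832 = (-18)³ ⇒ x = -18 works.
Searching the remaining y in |y| ≤ 45 finds no further solutions.
Collected solutions: (-1, 0), (-18, -7).

Solutions (with |y| ≤ 45): (-1, 0), (-18, -7).


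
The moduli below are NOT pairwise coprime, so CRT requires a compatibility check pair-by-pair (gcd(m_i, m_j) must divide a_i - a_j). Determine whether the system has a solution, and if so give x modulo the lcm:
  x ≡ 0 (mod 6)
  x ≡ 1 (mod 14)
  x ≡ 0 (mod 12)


Moduli 6, 14, 12 are not pairwise coprime, so CRT works modulo lcm(m_i) when all pairwise compatibility conditions hold.
Pairwise compatibility: gcd(m_i, m_j) must divide a_i - a_j for every pair.
Merge one congruence at a time:
  Start: x ≡ 0 (mod 6).
  Combine with x ≡ 1 (mod 14): gcd(6, 14) = 2, and 1 - 0 = 1 is NOT divisible by 2.
    ⇒ system is inconsistent (no integer solution).

No solution (the system is inconsistent).


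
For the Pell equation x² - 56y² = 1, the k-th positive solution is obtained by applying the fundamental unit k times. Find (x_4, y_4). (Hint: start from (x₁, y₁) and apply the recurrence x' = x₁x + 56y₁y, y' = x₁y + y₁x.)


Step 1: Find the fundamental solution (x₁, y₁) of x² - 56y² = 1.
  Expand √56 as a continued fraction. a₀ = ⌊√56⌋ = 7; iterate m_{k+1} = d_k·a_k − m_k, d_{k+1} = (56 − m_{k+1}²)/d_k, a_{k+1} = ⌊(a₀ + m_{k+1})/d_{k+1}⌋ (starting m₀ = 0, d₀ = 1), with convergents p_k = a_k·p_{k-1} + p_{k-2}, q_k = a_k·q_{k-1} + q_{k-2} (p₋₁ = 1, q₋₁ = 0):
  k = 0: a₀ = 7; p₀/q₀ = 7/1; p₀² − 56·q₀² = 49 − 56 = -7.
  k = 1: m = 7, d = 7, a = ⌊(7 + 7)/7⌋ = 2; p/q = (2·7 + 1)/(2·1 + 0) = 15/2; p² − 56·q² = 225 − 224 = 1.
  The first convergent with p² − 56·q² = 1 gives the fundamental solution (x₁, y₁) = (15, 2).
Step 2: Apply the recurrence (x_{n+1}, y_{n+1}) = (x₁x_n + 56y₁y_n, x₁y_n + y₁x_n) repeatedly.
  From (x_1, y_1) = (15, 2): x_2 = 15·15 + 56·2·2 = 449; y_2 = 15·2 + 2·15 = 60.
  From (x_2, y_2) = (449, 60): x_3 = 15·449 + 56·2·60 = 13455; y_3 = 15·60 + 2·449 = 1798.
  From (x_3, y_3) = (13455, 1798): x_4 = 15·13455 + 56·2·1798 = 403201; y_4 = 15·1798 + 2·13455 = 53880.
Step 3: Verify x_4² - 56·y_4² = 162571046401 - 162571046400 = 1 (should be 1). ✓

(x_1, y_1) = (15, 2); (x_4, y_4) = (403201, 53880).


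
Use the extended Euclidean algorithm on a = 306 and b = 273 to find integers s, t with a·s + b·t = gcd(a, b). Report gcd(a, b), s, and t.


Euclidean algorithm on (306, 273) — divide until remainder is 0:
  306 = 1 · 273 + 33
  273 = 8 · 33 + 9
  33 = 3 · 9 + 6
  9 = 1 · 6 + 3
  6 = 2 · 3 + 0
gcd(306, 273) = 3.
Track Bezout coefficients alongside the remainders: start with r₀ = 306 = a·1 + b·0 (s = 1, t = 0) and r₁ = 273 = a·0 + b·1 (s = 0, t = 1); each new remainder r_{k+1} = r_{k-1} − q_k·r_k inherits s_{k+1} = s_{k-1} − q_k·s_k, t_{k+1} = t_{k-1} − q_k·t_k, so r_k = a·s_k + b·t_k at every step:
  q = 1: r = 33, s = 1 − 1·0 = 1, t = 0 − 1·1 = -1  (check: 306·1 + 273·(-1) = 33)
  q = 8: r = 9, s = 0 − 8·1 = -8, t = 1 − 8·(-1) = 9  (check: 306·(-8) + 273·9 = 9)
  q = 3: r = 6, s = 1 − 3·(-8) = 25, t = -1 − 3·9 = -28  (check: 306·25 + 273·(-28) = 6)
  q = 1: r = 3, s = -8 − 1·25 = -33, t = 9 − 1·(-28) = 37  (check: 306·(-33) + 273·37 = 3)
The row with r = 3 (the gcd) gives the Bezout coefficients s = -33, t = 37.
Result: 306 · (-33) + 273 · (37) = 3.

gcd(306, 273) = 3; s = -33, t = 37 (check: 306·(-33) + 273·37 = 3).


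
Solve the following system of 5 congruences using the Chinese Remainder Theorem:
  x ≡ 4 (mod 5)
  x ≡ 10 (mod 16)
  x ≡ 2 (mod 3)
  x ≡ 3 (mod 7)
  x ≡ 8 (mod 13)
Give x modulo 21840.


Product of moduli M = 5 · 16 · 3 · 7 · 13 = 21840.
Merge one congruence at a time:
  Start: x ≡ 4 (mod 5).
  Combine with x ≡ 10 (mod 16); new modulus lcm = 80.
    Write x = 4 + 5·t and substitute into x ≡ 10 (mod 16): 5·t ≡ 10 − 4 = 6 (mod 16).
    The inverse of 5 mod 16 is 13 (since 5·13 = 65 = 4·16 + 1), so t ≡ 13·6 = 78 ≡ 14 (mod 16).
    Then x = 4 + 5·14 = 74, valid modulo lcm(5, 16) = 80: x ≡ 74 (mod 80).
  Combine with x ≡ 2 (mod 3); new modulus lcm = 240.
    Write x = 74 + 80·t and substitute into x ≡ 2 (mod 3): 80·t ≡ 2 − 74 = -72 (mod 3).
    Reduce coefficients mod 3: 2·t ≡ 0 (mod 3).
    The inverse of 2 mod 3 is 2 (since 2·2 = 4 = 1·3 + 1), so t ≡ 2·0 = 0 ≡ 0 (mod 3).
    Then x = 74 + 80·0 = 74, valid modulo lcm(80, 3) = 240: x ≡ 74 (mod 240).
  Combine with x ≡ 3 (mod 7); new modulus lcm = 1680.
    Write x = 74 + 240·t and substitute into x ≡ 3 (mod 7): 240·t ≡ 3 − 74 = -71 (mod 7).
    Reduce coefficients mod 7: 2·t ≡ 6 (mod 7).
    The inverse of 2 mod 7 is 4 (since 2·4 = 8 = 1·7 + 1), so t ≡ 4·6 = 24 ≡ 3 (mod 7).
    Then x = 74 + 240·3 = 794, valid modulo lcm(240, 7) = 1680: x ≡ 794 (mod 1680).
  Combine with x ≡ 8 (mod 13); new modulus lcm = 21840.
    Write x = 794 + 1680·t and substitute into x ≡ 8 (mod 13): 1680·t ≡ 8 − 794 = -786 (mod 13).
    Reduce coefficients mod 13: 3·t ≡ 7 (mod 13).
    The inverse of 3 mod 13 is 9 (since 3·9 = 27 = 2·13 + 1), so t ≡ 9·7 = 63 ≡ 11 (mod 13).
    Then x = 794 + 1680·11 = 19274, valid modulo lcm(1680, 13) = 21840: x ≡ 19274 (mod 21840).
Verify against each original: 19274 mod 5 = 4, 19274 mod 16 = 10, 19274 mod 3 = 2, 19274 mod 7 = 3, 19274 mod 13 = 8.

x ≡ 19274 (mod 21840).


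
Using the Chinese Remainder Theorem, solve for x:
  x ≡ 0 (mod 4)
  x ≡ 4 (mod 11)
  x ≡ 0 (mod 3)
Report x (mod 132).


Moduli 4, 11, 3 are pairwise coprime; by CRT there is a unique solution modulo M = 4 · 11 · 3 = 132.
Solve pairwise, accumulating the modulus:
  Start with x ≡ 0 (mod 4).
  Combine with x ≡ 4 (mod 11): since gcd(4, 11) = 1, we get a unique residue mod 44.
    Write x = 0 + 4·t and substitute into x ≡ 4 (mod 11): 4·t ≡ 4 − 0 = 4 (mod 11).
    The inverse of 4 mod 11 is 3 (since 4·3 = 12 = 1·11 + 1), so t ≡ 3·4 = 12 ≡ 1 (mod 11).
    Then x = 0 + 4·1 = 4, valid modulo lcm(4, 11) = 44: x ≡ 4 (mod 44).
  Combine with x ≡ 0 (mod 3): since gcd(44, 3) = 1, we get a unique residue mod 132.
    Write x = 4 + 44·t and substitute into x ≡ 0 (mod 3): 44·t ≡ 0 − 4 = -4 (mod 3).
    Reduce coefficients mod 3: 2·t ≡ 2 (mod 3).
    The inverse of 2 mod 3 is 2 (since 2·2 = 4 = 1·3 + 1), so t ≡ 2·2 = 4 ≡ 1 (mod 3).
    Then x = 4 + 44·1 = 48, valid modulo lcm(44, 3) = 132: x ≡ 48 (mod 132).
Verify: 48 mod 4 = 0 ✓, 48 mod 11 = 4 ✓, 48 mod 3 = 0 ✓.

x ≡ 48 (mod 132).


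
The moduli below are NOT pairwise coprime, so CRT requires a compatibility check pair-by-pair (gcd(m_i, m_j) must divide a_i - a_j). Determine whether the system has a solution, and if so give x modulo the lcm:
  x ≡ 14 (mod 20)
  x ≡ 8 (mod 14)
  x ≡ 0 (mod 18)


Moduli 20, 14, 18 are not pairwise coprime, so CRT works modulo lcm(m_i) when all pairwise compatibility conditions hold.
Pairwise compatibility: gcd(m_i, m_j) must divide a_i - a_j for every pair.
Merge one congruence at a time:
  Start: x ≡ 14 (mod 20).
  Combine with x ≡ 8 (mod 14): gcd(20, 14) = 2; 8 - 14 = -6, which IS divisible by 2, so compatible.
    Write x = 14 + 20·t and substitute into x ≡ 8 (mod 14): 20·t ≡ 8 − 14 = -6 (mod 14).
    Divide the congruence (and modulus) by g = 2: 10·t ≡ -3 (mod 7).
    Reduce coefficients mod 7: 3·t ≡ 4 (mod 7).
    The inverse of 3 mod 7 is 5 (since 3·5 = 15 = 2·7 + 1), so t ≡ 5·4 = 20 ≡ 6 (mod 7).
    Then x = 14 + 20·6 = 134, valid modulo lcm(20, 14) = 140: x ≡ 134 (mod 140).
  Combine with x ≡ 0 (mod 18): gcd(140, 18) = 2; 0 - 134 = -134, which IS divisible by 2, so compatible.
    Write x = 134 + 140·t and substitute into x ≡ 0 (mod 18): 140·t ≡ 0 − 134 = -134 (mod 18).
    Divide the congruence (and modulus) by g = 2: 70·t ≡ -67 (mod 9).
    Reduce coefficients mod 9: 7·t ≡ 5 (mod 9).
    The inverse of 7 mod 9 is 4 (since 7·4 = 28 = 3·9 + 1), so t ≡ 4·5 = 20 ≡ 2 (mod 9).
    Then x = 134 + 140·2 = 414, valid modulo lcm(140, 18) = 1260: x ≡ 414 (mod 1260).
Verify: 414 mod 20 = 14, 414 mod 14 = 8, 414 mod 18 = 0.

x ≡ 414 (mod 1260).


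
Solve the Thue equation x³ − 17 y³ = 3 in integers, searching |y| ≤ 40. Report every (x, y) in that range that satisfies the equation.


The equation is x³ - 17y³ = 3. For fixed y, x³ = 17·y³ + 3, so a solution requires the RHS to be a perfect cube.
Strategy: iterate y from -40 to 40, compute RHS = 17·y³ + 3, and check whether it is a (positive or negative) perfect cube.
Check small values of y:
  y = 0: RHS = 3 is not a perfect cube.
  y = 1: RHS = 20 is not a perfect cube.
  y = -1: RHS = -14 is not a perfect cube.
  y = 2: RHS = 139 is not a perfect cube.
  y = -2: RHS = -133 is not a perfect cube.
  y = 3: RHS = 462 is not a perfect cube.
  y = -3: RHS = -456 is not a perfect cube.
Continuing the search up to |y| = 40 finds no solutions either.
No (x, y) in the scanned range satisfies the equation.

No integer solutions with |y| ≤ 40.


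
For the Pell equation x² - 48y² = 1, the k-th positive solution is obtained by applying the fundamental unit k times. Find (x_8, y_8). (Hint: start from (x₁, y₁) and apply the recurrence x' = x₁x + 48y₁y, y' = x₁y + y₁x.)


Step 1: Find the fundamental solution (x₁, y₁) of x² - 48y² = 1.
  Expand √48 as a continued fraction. a₀ = ⌊√48⌋ = 6; iterate m_{k+1} = d_k·a_k − m_k, d_{k+1} = (48 − m_{k+1}²)/d_k, a_{k+1} = ⌊(a₀ + m_{k+1})/d_{k+1}⌋ (starting m₀ = 0, d₀ = 1), with convergents p_k = a_k·p_{k-1} + p_{k-2}, q_k = a_k·q_{k-1} + q_{k-2} (p₋₁ = 1, q₋₁ = 0):
  k = 0: a₀ = 6; p₀/q₀ = 6/1; p₀² − 48·q₀² = 36 − 48 = -12.
  k = 1: m = 6, d = 12, a = ⌊(6 + 6)/12⌋ = 1; p/q = (1·6 + 1)/(1·1 + 0) = 7/1; p² − 48·q² = 49 − 48 = 1.
  The first convergent with p² − 48·q² = 1 gives the fundamental solution (x₁, y₁) = (7, 1).
Step 2: Apply the recurrence (x_{n+1}, y_{n+1}) = (x₁x_n + 48y₁y_n, x₁y_n + y₁x_n) repeatedly.
  From (x_1, y_1) = (7, 1): x_2 = 7·7 + 48·1·1 = 97; y_2 = 7·1 + 1·7 = 14.
  From (x_2, y_2) = (97, 14): x_3 = 7·97 + 48·1·14 = 1351; y_3 = 7·14 + 1·97 = 195.
  From (x_3, y_3) = (1351, 195): x_4 = 7·1351 + 48·1·195 = 18817; y_4 = 7·195 + 1·1351 = 2716.
  From (x_4, y_4) = (18817, 2716): x_5 = 7·18817 + 48·1·2716 = 262087; y_5 = 7·2716 + 1·18817 = 37829.
  From (x_5, y_5) = (262087, 37829): x_6 = 7·262087 + 48·1·37829 = 3650401; y_6 = 7·37829 + 1·262087 = 526890.
  From (x_6, y_6) = (3650401, 526890): x_7 = 7·3650401 + 48·1·526890 = 50843527; y_7 = 7·526890 + 1·3650401 = 7338631.
  From (x_7, y_7) = (50843527, 7338631): x_8 = 7·50843527 + 48·1·7338631 = 708158977; y_8 = 7·7338631 + 1·50843527 = 102213944.
Step 3: Verify x_8² - 48·y_8² = 501489136705686529 - 501489136705686528 = 1 (should be 1). ✓

(x_1, y_1) = (7, 1); (x_8, y_8) = (708158977, 102213944).


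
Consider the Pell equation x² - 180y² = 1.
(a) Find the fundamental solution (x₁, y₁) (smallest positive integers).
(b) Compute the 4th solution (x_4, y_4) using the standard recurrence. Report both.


Step 1: Find the fundamental solution (x₁, y₁) of x² - 180y² = 1.
  Expand √180 as a continued fraction. a₀ = ⌊√180⌋ = 13; iterate m_{k+1} = d_k·a_k − m_k, d_{k+1} = (180 − m_{k+1}²)/d_k, a_{k+1} = ⌊(a₀ + m_{k+1})/d_{k+1}⌋ (starting m₀ = 0, d₀ = 1), with convergents p_k = a_k·p_{k-1} + p_{k-2}, q_k = a_k·q_{k-1} + q_{k-2} (p₋₁ = 1, q₋₁ = 0):
  k = 0: a₀ = 13; p₀/q₀ = 13/1; p₀² − 180·q₀² = 169 − 180 = -11.
  k = 1: m = 13, d = 11, a = ⌊(13 + 13)/11⌋ = 2; p/q = (2·13 + 1)/(2·1 + 0) = 27/2; p² − 180·q² = 729 − 720 = 9.
  k = 2: m = 9, d = 9, a = ⌊(13 + 9)/9⌋ = 2; p/q = (2·27 + 13)/(2·2 + 1) = 67/5; p² − 180·q² = 4489 − 4500 = -11.
  k = 3: m = 9, d = 11, a = ⌊(13 + 9)/11⌋ = 2; p/q = (2·67 + 27)/(2·5 + 2) = 161/12; p² − 180·q² = 25921 − 25920 = 1.
  The first convergent with p² − 180·q² = 1 gives the fundamental solution (x₁, y₁) = (161, 12).
Step 2: Apply the recurrence (x_{n+1}, y_{n+1}) = (x₁x_n + 180y₁y_n, x₁y_n + y₁x_n) repeatedly.
  From (x_1, y_1) = (161, 12): x_2 = 161·161 + 180·12·12 = 51841; y_2 = 161·12 + 12·161 = 3864.
  From (x_2, y_2) = (51841, 3864): x_3 = 161·51841 + 180·12·3864 = 16692641; y_3 = 161·3864 + 12·51841 = 1244196.
  From (x_3, y_3) = (16692641, 1244196): x_4 = 161·16692641 + 180·12·1244196 = 5374978561; y_4 = 161·1244196 + 12·16692641 = 400627248.
Step 3: Verify x_4² - 180·y_4² = 28890394531209630721 - 28890394531209630720 = 1 (should be 1). ✓

(x_1, y_1) = (161, 12); (x_4, y_4) = (5374978561, 400627248).


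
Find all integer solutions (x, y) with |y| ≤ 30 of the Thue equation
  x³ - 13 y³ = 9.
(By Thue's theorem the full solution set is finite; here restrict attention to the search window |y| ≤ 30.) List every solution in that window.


The equation is x³ - 13y³ = 9. For fixed y, x³ = 13·y³ + 9, so a solution requires the RHS to be a perfect cube.
Strategy: iterate y from -30 to 30, compute RHS = 13·y³ + 9, and check whether it is a (positive or negative) perfect cube.
Check small values of y:
  y = 0: RHS = 9 is not a perfect cube.
  y = 1: RHS = 22 is not a perfect cube.
  y = -1: RHS = -4 is not a perfect cube.
  y = 2: RHS = 113 is not a perfect cube.
  y = -2: RHS = -95 is not a perfect cube.
  y = 3: RHS = 360 is not a perfect cube.
  y = -3: RHS = -342 is not a perfect cube.
Continuing the search up to |y| = 30 finds no solutions either.
No (x, y) in the scanned range satisfies the equation.

No integer solutions with |y| ≤ 30.


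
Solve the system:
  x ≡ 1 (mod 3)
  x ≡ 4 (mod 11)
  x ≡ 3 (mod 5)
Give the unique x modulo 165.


Moduli 3, 11, 5 are pairwise coprime; by CRT there is a unique solution modulo M = 3 · 11 · 5 = 165.
Solve pairwise, accumulating the modulus:
  Start with x ≡ 1 (mod 3).
  Combine with x ≡ 4 (mod 11): since gcd(3, 11) = 1, we get a unique residue mod 33.
    Write x = 1 + 3·t and substitute into x ≡ 4 (mod 11): 3·t ≡ 4 − 1 = 3 (mod 11).
    The inverse of 3 mod 11 is 4 (since 3·4 = 12 = 1·11 + 1), so t ≡ 4·3 = 12 ≡ 1 (mod 11).
    Then x = 1 + 3·1 = 4, valid modulo lcm(3, 11) = 33: x ≡ 4 (mod 33).
  Combine with x ≡ 3 (mod 5): since gcd(33, 5) = 1, we get a unique residue mod 165.
    Write x = 4 + 33·t and substitute into x ≡ 3 (mod 5): 33·t ≡ 3 − 4 = -1 (mod 5).
    Reduce coefficients mod 5: 3·t ≡ 4 (mod 5).
    The inverse of 3 mod 5 is 2 (since 3·2 = 6 = 1·5 + 1), so t ≡ 2·4 = 8 ≡ 3 (mod 5).
    Then x = 4 + 33·3 = 103, valid modulo lcm(33, 5) = 165: x ≡ 103 (mod 165).
Verify: 103 mod 3 = 1 ✓, 103 mod 11 = 4 ✓, 103 mod 5 = 3 ✓.

x ≡ 103 (mod 165).


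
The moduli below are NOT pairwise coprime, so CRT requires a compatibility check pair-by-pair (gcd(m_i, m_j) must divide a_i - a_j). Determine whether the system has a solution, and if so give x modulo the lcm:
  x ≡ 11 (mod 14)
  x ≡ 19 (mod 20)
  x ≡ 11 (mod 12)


Moduli 14, 20, 12 are not pairwise coprime, so CRT works modulo lcm(m_i) when all pairwise compatibility conditions hold.
Pairwise compatibility: gcd(m_i, m_j) must divide a_i - a_j for every pair.
Merge one congruence at a time:
  Start: x ≡ 11 (mod 14).
  Combine with x ≡ 19 (mod 20): gcd(14, 20) = 2; 19 - 11 = 8, which IS divisible by 2, so compatible.
    Write x = 11 + 14·t and substitute into x ≡ 19 (mod 20): 14·t ≡ 19 − 11 = 8 (mod 20).
    Divide the congruence (and modulus) by g = 2: 7·t ≡ 4 (mod 10).
    The inverse of 7 mod 10 is 3 (since 7·3 = 21 = 2·10 + 1), so t ≡ 3·4 = 12 ≡ 2 (mod 10).
    Then x = 11 + 14·2 = 39, valid modulo lcm(14, 20) = 140: x ≡ 39 (mod 140).
  Combine with x ≡ 11 (mod 12): gcd(140, 12) = 4; 11 - 39 = -28, which IS divisible by 4, so compatible.
    Write x = 39 + 140·t and substitute into x ≡ 11 (mod 12): 140·t ≡ 11 − 39 = -28 (mod 12).
    Divide the congruence (and modulus) by g = 4: 35·t ≡ -7 (mod 3).
    Reduce coefficients mod 3: 2·t ≡ 2 (mod 3).
    The inverse of 2 mod 3 is 2 (since 2·2 = 4 = 1·3 + 1), so t ≡ 2·2 = 4 ≡ 1 (mod 3).
    Then x = 39 + 140·1 = 179, valid modulo lcm(140, 12) = 420: x ≡ 179 (mod 420).
Verify: 179 mod 14 = 11, 179 mod 20 = 19, 179 mod 12 = 11.

x ≡ 179 (mod 420).


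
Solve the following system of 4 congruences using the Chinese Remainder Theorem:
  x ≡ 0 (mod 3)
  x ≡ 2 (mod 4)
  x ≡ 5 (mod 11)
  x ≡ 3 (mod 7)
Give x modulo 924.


Product of moduli M = 3 · 4 · 11 · 7 = 924.
Merge one congruence at a time:
  Start: x ≡ 0 (mod 3).
  Combine with x ≡ 2 (mod 4); new modulus lcm = 12.
    Write x = 0 + 3·t and substitute into x ≡ 2 (mod 4): 3·t ≡ 2 − 0 = 2 (mod 4).
    The inverse of 3 mod 4 is 3 (since 3·3 = 9 = 2·4 + 1), so t ≡ 3·2 = 6 ≡ 2 (mod 4).
    Then x = 0 + 3·2 = 6, valid modulo lcm(3, 4) = 12: x ≡ 6 (mod 12).
  Combine with x ≡ 5 (mod 11); new modulus lcm = 132.
    Write x = 6 + 12·t and substitute into x ≡ 5 (mod 11): 12·t ≡ 5 − 6 = -1 (mod 11).
    Reduce coefficients mod 11: 1·t ≡ 10 (mod 11).
    So t ≡ 10 (mod 11).
    Then x = 6 + 12·10 = 126, valid modulo lcm(12, 11) = 132: x ≡ 126 (mod 132).
  Combine with x ≡ 3 (mod 7); new modulus lcm = 924.
    Write x = 126 + 132·t and substitute into x ≡ 3 (mod 7): 132·t ≡ 3 − 126 = -123 (mod 7).
    Reduce coefficients mod 7: 6·t ≡ 3 (mod 7).
    The inverse of 6 mod 7 is 6 (since 6·6 = 36 = 5·7 + 1), so t ≡ 6·3 = 18 ≡ 4 (mod 7).
    Then x = 126 + 132·4 = 654, valid modulo lcm(132, 7) = 924: x ≡ 654 (mod 924).
Verify against each original: 654 mod 3 = 0, 654 mod 4 = 2, 654 mod 11 = 5, 654 mod 7 = 3.

x ≡ 654 (mod 924).


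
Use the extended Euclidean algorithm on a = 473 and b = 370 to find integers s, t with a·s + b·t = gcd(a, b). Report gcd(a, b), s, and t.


Euclidean algorithm on (473, 370) — divide until remainder is 0:
  473 = 1 · 370 + 103
  370 = 3 · 103 + 61
  103 = 1 · 61 + 42
  61 = 1 · 42 + 19
  42 = 2 · 19 + 4
  19 = 4 · 4 + 3
  4 = 1 · 3 + 1
  3 = 3 · 1 + 0
gcd(473, 370) = 1.
Track Bezout coefficients alongside the remainders: start with r₀ = 473 = a·1 + b·0 (s = 1, t = 0) and r₁ = 370 = a·0 + b·1 (s = 0, t = 1); each new remainder r_{k+1} = r_{k-1} − q_k·r_k inherits s_{k+1} = s_{k-1} − q_k·s_k, t_{k+1} = t_{k-1} − q_k·t_k, so r_k = a·s_k + b·t_k at every step:
  q = 1: r = 103, s = 1 − 1·0 = 1, t = 0 − 1·1 = -1  (check: 473·1 + 370·(-1) = 103)
  q = 3: r = 61, s = 0 − 3·1 = -3, t = 1 − 3·(-1) = 4  (check: 473·(-3) + 370·4 = 61)
  q = 1: r = 42, s = 1 − 1·(-3) = 4, t = -1 − 1·4 = -5  (check: 473·4 + 370·(-5) = 42)
  q = 1: r = 19, s = -3 − 1·4 = -7, t = 4 − 1·(-5) = 9  (check: 473·(-7) + 370·9 = 19)
  q = 2: r = 4, s = 4 − 2·(-7) = 18, t = -5 − 2·9 = -23  (check: 473·18 + 370·(-23) = 4)
  q = 4: r = 3, s = -7 − 4·18 = -79, t = 9 − 4·(-23) = 101  (check: 473·(-79) + 370·101 = 3)
  q = 1: r = 1, s = 18 − 1·(-79) = 97, t = -23 − 1·101 = -124  (check: 473·97 + 370·(-124) = 1)
The row with r = 1 (the gcd) gives the Bezout coefficients s = 97, t = -124.
Result: 473 · (97) + 370 · (-124) = 1.

gcd(473, 370) = 1; s = 97, t = -124 (check: 473·97 + 370·(-124) = 1).


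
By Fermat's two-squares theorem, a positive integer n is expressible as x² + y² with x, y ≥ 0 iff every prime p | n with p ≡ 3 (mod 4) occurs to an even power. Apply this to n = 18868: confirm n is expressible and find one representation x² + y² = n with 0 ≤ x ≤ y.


Step 1: Factor n = 18868 = 2^2 · 53 · 89.
Step 2: Check the mod-4 condition on each prime factor: 2 = 2 (special); 53 ≡ 1 (mod 4), exponent 1; 89 ≡ 1 (mod 4), exponent 1.
All primes ≡ 3 (mod 4) appear to even exponent (or don't appear), so by the two-squares theorem n IS expressible as a sum of two squares.
Step 3: Build a representation. Group n = k² · m with k = 2 and m = 53 · 89 = 4717 (a product of primes ≡ 1 (mod 4)); a representation of m scales to one of n via (k·x)² + (k·y)² = k²(x² + y²). Each prime p ≡ 1 (mod 4) is itself a sum of two squares; find a² by testing p − a² for a perfect square:
  53: 53 − 1² = 52, 53 − 2² = 49 = 7² ⇒ 53 = 2² + 7².
  89: 89 − 1² = 88, 89 − 2² = 85, 89 − 3² = 80, 89 − 4² = 73, 89 − 5² = 64 = 8² ⇒ 89 = 5² + 8².
  Combine using the Brahmagupta–Fibonacci identity (a² + b²)(c² + d²) = (ac − bd)² + (ad + bc)² = (ac + bd)² + (ad − bc)²:
  53 · 89 = 4717: from (2² + 7²)(5² + 8²), take (2·5 − 7·8, 2·8 + 7·5) = (10 − 56, 16 + 35) = (-46, 51); dropping signs (only squares matter) gives (46, 51); check 46² + 51² = 2116 + 2601 = 4717 ✓.
  Scale by k = 2: (2·46, 2·51) = (92, 102).
Step 4: Order so x ≤ y and verify: 92² + 102² = 8464 + 10404 = 18868 = n. ✓

n = 18868 = 92² + 102² (one valid representation with x ≤ y).


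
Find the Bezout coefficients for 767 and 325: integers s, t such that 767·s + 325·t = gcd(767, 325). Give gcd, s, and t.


Euclidean algorithm on (767, 325) — divide until remainder is 0:
  767 = 2 · 325 + 117
  325 = 2 · 117 + 91
  117 = 1 · 91 + 26
  91 = 3 · 26 + 13
  26 = 2 · 13 + 0
gcd(767, 325) = 13.
Track Bezout coefficients alongside the remainders: start with r₀ = 767 = a·1 + b·0 (s = 1, t = 0) and r₁ = 325 = a·0 + b·1 (s = 0, t = 1); each new remainder r_{k+1} = r_{k-1} − q_k·r_k inherits s_{k+1} = s_{k-1} − q_k·s_k, t_{k+1} = t_{k-1} − q_k·t_k, so r_k = a·s_k + b·t_k at every step:
  q = 2: r = 117, s = 1 − 2·0 = 1, t = 0 − 2·1 = -2  (check: 767·1 + 325·(-2) = 117)
  q = 2: r = 91, s = 0 − 2·1 = -2, t = 1 − 2·(-2) = 5  (check: 767·(-2) + 325·5 = 91)
  q = 1: r = 26, s = 1 − 1·(-2) = 3, t = -2 − 1·5 = -7  (check: 767·3 + 325·(-7) = 26)
  q = 3: r = 13, s = -2 − 3·3 = -11, t = 5 − 3·(-7) = 26  (check: 767·(-11) + 325·26 = 13)
The row with r = 13 (the gcd) gives the Bezout coefficients s = -11, t = 26.
Result: 767 · (-11) + 325 · (26) = 13.

gcd(767, 325) = 13; s = -11, t = 26 (check: 767·(-11) + 325·26 = 13).


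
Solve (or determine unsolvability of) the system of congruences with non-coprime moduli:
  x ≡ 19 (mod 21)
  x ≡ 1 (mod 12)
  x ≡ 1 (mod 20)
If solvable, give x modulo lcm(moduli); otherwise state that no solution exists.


Moduli 21, 12, 20 are not pairwise coprime, so CRT works modulo lcm(m_i) when all pairwise compatibility conditions hold.
Pairwise compatibility: gcd(m_i, m_j) must divide a_i - a_j for every pair.
Merge one congruence at a time:
  Start: x ≡ 19 (mod 21).
  Combine with x ≡ 1 (mod 12): gcd(21, 12) = 3; 1 - 19 = -18, which IS divisible by 3, so compatible.
    Write x = 19 + 21·t and substitute into x ≡ 1 (mod 12): 21·t ≡ 1 − 19 = -18 (mod 12).
    Divide the congruence (and modulus) by g = 3: 7·t ≡ -6 (mod 4).
    Reduce coefficients mod 4: 3·t ≡ 2 (mod 4).
    The inverse of 3 mod 4 is 3 (since 3·3 = 9 = 2·4 + 1), so t ≡ 3·2 = 6 ≡ 2 (mod 4).
    Then x = 19 + 21·2 = 61, valid modulo lcm(21, 12) = 84: x ≡ 61 (mod 84).
  Combine with x ≡ 1 (mod 20): gcd(84, 20) = 4; 1 - 61 = -60, which IS divisible by 4, so compatible.
    Write x = 61 + 84·t and substitute into x ≡ 1 (mod 20): 84·t ≡ 1 − 61 = -60 (mod 20).
    Divide the congruence (and modulus) by g = 4: 21·t ≡ -15 (mod 5).
    Reduce coefficients mod 5: 1·t ≡ 0 (mod 5).
    So t ≡ 0 (mod 5).
    Then x = 61 + 84·0 = 61, valid modulo lcm(84, 20) = 420: x ≡ 61 (mod 420).
Verify: 61 mod 21 = 19, 61 mod 12 = 1, 61 mod 20 = 1.

x ≡ 61 (mod 420).


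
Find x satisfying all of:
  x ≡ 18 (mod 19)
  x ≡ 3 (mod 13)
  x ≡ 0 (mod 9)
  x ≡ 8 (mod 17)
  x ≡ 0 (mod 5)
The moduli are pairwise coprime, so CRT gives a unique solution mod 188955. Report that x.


Product of moduli M = 19 · 13 · 9 · 17 · 5 = 188955.
Merge one congruence at a time:
  Start: x ≡ 18 (mod 19).
  Combine with x ≡ 3 (mod 13); new modulus lcm = 247.
    Write x = 18 + 19·t and substitute into x ≡ 3 (mod 13): 19·t ≡ 3 − 18 = -15 (mod 13).
    Reduce coefficients mod 13: 6·t ≡ 11 (mod 13).
    The inverse of 6 mod 13 is 11 (since 6·11 = 66 = 5·13 + 1), so t ≡ 11·11 = 121 ≡ 4 (mod 13).
    Then x = 18 + 19·4 = 94, valid modulo lcm(19, 13) = 247: x ≡ 94 (mod 247).
  Combine with x ≡ 0 (mod 9); new modulus lcm = 2223.
    Write x = 94 + 247·t and substitute into x ≡ 0 (mod 9): 247·t ≡ 0 − 94 = -94 (mod 9).
    Reduce coefficients mod 9: 4·t ≡ 5 (mod 9).
    The inverse of 4 mod 9 is 7 (since 4·7 = 28 = 3·9 + 1), so t ≡ 7·5 = 35 ≡ 8 (mod 9).
    Then x = 94 + 247·8 = 2070, valid modulo lcm(247, 9) = 2223: x ≡ 2070 (mod 2223).
  Combine with x ≡ 8 (mod 17); new modulus lcm = 37791.
    Write x = 2070 + 2223·t and substitute into x ≡ 8 (mod 17): 2223·t ≡ 8 − 2070 = -2062 (mod 17).
    Reduce coefficients mod 17: 13·t ≡ 12 (mod 17).
    The inverse of 13 mod 17 is 4 (since 13·4 = 52 = 3·17 + 1), so t ≡ 4·12 = 48 ≡ 14 (mod 17).
    Then x = 2070 + 2223·14 = 33192, valid modulo lcm(2223, 17) = 37791: x ≡ 33192 (mod 37791).
  Combine with x ≡ 0 (mod 5); new modulus lcm = 188955.
    Write x = 33192 + 37791·t and substitute into x ≡ 0 (mod 5): 37791·t ≡ 0 − 33192 = -33192 (mod 5).
    Reduce coefficients mod 5: 1·t ≡ 3 (mod 5).
    So t ≡ 3 (mod 5).
    Then x = 33192 + 37791·3 = 146565, valid modulo lcm(37791, 5) = 188955: x ≡ 146565 (mod 188955).
Verify against each original: 146565 mod 19 = 18, 146565 mod 13 = 3, 146565 mod 9 = 0, 146565 mod 17 = 8, 146565 mod 5 = 0.

x ≡ 146565 (mod 188955).
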